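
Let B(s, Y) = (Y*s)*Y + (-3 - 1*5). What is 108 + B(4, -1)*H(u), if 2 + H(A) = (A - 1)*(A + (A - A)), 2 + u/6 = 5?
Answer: -1108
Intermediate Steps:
u = 18 (u = -12 + 6*5 = -12 + 30 = 18)
H(A) = -2 + A*(-1 + A) (H(A) = -2 + (A - 1)*(A + (A - A)) = -2 + (-1 + A)*(A + 0) = -2 + (-1 + A)*A = -2 + A*(-1 + A))
B(s, Y) = -8 + s*Y² (B(s, Y) = s*Y² + (-3 - 5) = s*Y² - 8 = -8 + s*Y²)
108 + B(4, -1)*H(u) = 108 + (-8 + 4*(-1)²)*(-2 + 18² - 1*18) = 108 + (-8 + 4*1)*(-2 + 324 - 18) = 108 + (-8 + 4)*304 = 108 - 4*304 = 108 - 1216 = -1108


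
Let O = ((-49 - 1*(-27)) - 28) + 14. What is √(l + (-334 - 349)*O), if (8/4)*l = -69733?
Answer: I*√41114/2 ≈ 101.38*I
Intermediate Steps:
O = -36 (O = ((-49 + 27) - 28) + 14 = (-22 - 28) + 14 = -50 + 14 = -36)
l = -69733/2 (l = (½)*(-69733) = -69733/2 ≈ -34867.)
√(l + (-334 - 349)*O) = √(-69733/2 + (-334 - 349)*(-36)) = √(-69733/2 - 683*(-36)) = √(-69733/2 + 24588) = √(-20557/2) = I*√41114/2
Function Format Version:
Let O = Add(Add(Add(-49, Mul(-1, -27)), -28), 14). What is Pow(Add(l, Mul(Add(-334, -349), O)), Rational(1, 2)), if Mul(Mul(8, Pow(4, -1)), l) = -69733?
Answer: Mul(Rational(1, 2), I, Pow(41114, Rational(1, 2))) ≈ Mul(101.38, I)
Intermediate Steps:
O = -36 (O = Add(Add(Add(-49, 27), -28), 14) = Add(Add(-22, -28), 14) = Add(-50, 14) = -36)
l = Rational(-69733, 2) (l = Mul(Rational(1, 2), -69733) = Rational(-69733, 2) ≈ -34867.)
Pow(Add(l, Mul(Add(-334, -349), O)), Rational(1, 2)) = Pow(Add(Rational(-69733, 2), Mul(Add(-334, -349), -36)), Rational(1, 2)) = Pow(Add(Rational(-69733, 2), Mul(-683, -36)), Rational(1, 2)) = Pow(Add(Rational(-69733, 2), 24588), Rational(1, 2)) = Pow(Rational(-20557, 2), Rational(1, 2)) = Mul(Rational(1, 2), I, Pow(41114, Rational(1, 2)))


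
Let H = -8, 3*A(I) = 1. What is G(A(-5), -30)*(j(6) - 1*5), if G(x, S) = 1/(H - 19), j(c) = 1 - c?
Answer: 10/27 ≈ 0.37037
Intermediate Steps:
A(I) = ⅓ (A(I) = (⅓)*1 = ⅓)
G(x, S) = -1/27 (G(x, S) = 1/(-8 - 19) = 1/(-27) = -1/27)
G(A(-5), -30)*(j(6) - 1*5) = -((1 - 1*6) - 1*5)/27 = -((1 - 6) - 5)/27 = -(-5 - 5)/27 = -1/27*(-10) = 10/27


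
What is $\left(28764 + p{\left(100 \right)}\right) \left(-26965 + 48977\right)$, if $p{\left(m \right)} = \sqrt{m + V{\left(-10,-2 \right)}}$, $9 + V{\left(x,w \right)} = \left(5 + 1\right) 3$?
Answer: $633153168 + 22012 \sqrt{109} \approx 6.3338 \cdot 10^{8}$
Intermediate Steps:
$V{\left(x,w \right)} = 9$ ($V{\left(x,w \right)} = -9 + \left(5 + 1\right) 3 = -9 + 6 \cdot 3 = -9 + 18 = 9$)
$p{\left(m \right)} = \sqrt{9 + m}$ ($p{\left(m \right)} = \sqrt{m + 9} = \sqrt{9 + m}$)
$\left(28764 + p{\left(100 \right)}\right) \left(-26965 + 48977\right) = \left(28764 + \sqrt{9 + 100}\right) \left(-26965 + 48977\right) = \left(28764 + \sqrt{109}\right) 22012 = 633153168 + 22012 \sqrt{109}$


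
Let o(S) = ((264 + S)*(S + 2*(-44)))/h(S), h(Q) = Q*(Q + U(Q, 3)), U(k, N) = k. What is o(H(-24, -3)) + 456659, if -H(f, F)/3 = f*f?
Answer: 14203935383/31104 ≈ 4.5666e+5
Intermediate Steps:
H(f, F) = -3*f**2 (H(f, F) = -3*f*f = -3*f**2)
h(Q) = 2*Q**2 (h(Q) = Q*(Q + Q) = Q*(2*Q) = 2*Q**2)
o(S) = (-88 + S)*(264 + S)/(2*S**2) (o(S) = ((264 + S)*(S + 2*(-44)))/((2*S**2)) = ((264 + S)*(S - 88))*(1/(2*S**2)) = ((264 + S)*(-88 + S))*(1/(2*S**2)) = ((-88 + S)*(264 + S))*(1/(2*S**2)) = (-88 + S)*(264 + S)/(2*S**2))
o(H(-24, -3)) + 456659 = (1/2 - 11616/(-3*(-24)**2)**2 + 88/((-3*(-24)**2))) + 456659 = (1/2 - 11616/(-3*576)**2 + 88/((-3*576))) + 456659 = (1/2 - 11616/(-1728)**2 + 88/(-1728)) + 456659 = (1/2 - 11616*1/2985984 + 88*(-1/1728)) + 456659 = (1/2 - 121/31104 - 11/216) + 456659 = 13847/31104 + 456659 = 14203935383/31104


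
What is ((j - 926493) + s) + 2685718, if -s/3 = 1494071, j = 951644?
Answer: -1771344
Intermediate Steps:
s = -4482213 (s = -3*1494071 = -4482213)
((j - 926493) + s) + 2685718 = ((951644 - 926493) - 4482213) + 2685718 = (25151 - 4482213) + 2685718 = -4457062 + 2685718 = -1771344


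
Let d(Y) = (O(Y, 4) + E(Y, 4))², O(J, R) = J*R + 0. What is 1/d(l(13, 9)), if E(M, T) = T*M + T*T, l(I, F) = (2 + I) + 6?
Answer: 1/33856 ≈ 2.9537e-5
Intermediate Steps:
O(J, R) = J*R
l(I, F) = 8 + I
E(M, T) = T² + M*T (E(M, T) = M*T + T² = T² + M*T)
d(Y) = (16 + 8*Y)² (d(Y) = (Y*4 + 4*(Y + 4))² = (4*Y + 4*(4 + Y))² = (4*Y + (16 + 4*Y))² = (16 + 8*Y)²)
1/d(l(13, 9)) = 1/(64*(2 + (8 + 13))²) = 1/(64*(2 + 21)²) = 1/(64*23²) = 1/(64*529) = 1/33856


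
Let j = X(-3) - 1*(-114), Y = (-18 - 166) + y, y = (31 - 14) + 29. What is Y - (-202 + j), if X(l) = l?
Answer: -47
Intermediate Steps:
y = 46 (y = 17 + 29 = 46)
Y = -138 (Y = (-18 - 166) + 46 = -184 + 46 = -138)
j = 111 (j = -3 - 1*(-114) = -3 + 114 = 111)
Y - (-202 + j) = -138 - (-202 + 111) = -138 - 1*(-91) = -138 + 91 = -47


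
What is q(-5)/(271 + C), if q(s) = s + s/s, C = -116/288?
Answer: -288/19483 ≈ -0.014782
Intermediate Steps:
C = -29/72 (C = -116*1/288 = -29/72 ≈ -0.40278)
q(s) = 1 + s (q(s) = s + 1 = 1 + s)
q(-5)/(271 + C) = (1 - 5)/(271 - 29/72) = -4/(19483/72) = (72/19483)*(-4) = -288/19483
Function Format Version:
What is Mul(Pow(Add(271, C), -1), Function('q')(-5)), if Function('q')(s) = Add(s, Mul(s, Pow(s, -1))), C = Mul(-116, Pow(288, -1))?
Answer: Rational(-288, 19483) ≈ -0.014782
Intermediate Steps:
C = Rational(-29, 72) (C = Mul(-116, Rational(1, 288)) = Rational(-29, 72) ≈ -0.40278)
Function('q')(s) = Add(1, s) (Function('q')(s) = Add(s, 1) = Add(1, s))
Mul(Pow(Add(271, C), -1), Function('q')(-5)) = Mul(Pow(Add(271, Rational(-29, 72)), -1), Add(1, -5)) = Mul(Pow(Rational(19483, 72), -1), -4) = Mul(Rational(72, 19483), -4) = Rational(-288, 19483)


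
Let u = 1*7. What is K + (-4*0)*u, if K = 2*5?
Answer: 10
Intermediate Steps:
K = 10
u = 7
K + (-4*0)*u = 10 - 4*0*7 = 10 + 0*7 = 10 + 0 = 10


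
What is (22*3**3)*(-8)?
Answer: -4752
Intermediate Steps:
(22*3**3)*(-8) = (22*27)*(-8) = 594*(-8) = -4752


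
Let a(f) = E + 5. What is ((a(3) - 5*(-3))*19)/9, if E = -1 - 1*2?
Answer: 323/9 ≈ 35.889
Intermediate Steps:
E = -3 (E = -1 - 2 = -3)
a(f) = 2 (a(f) = -3 + 5 = 2)
((a(3) - 5*(-3))*19)/9 = ((2 - 5*(-3))*19)/9 = ((2 - 1*(-15))*19)*(1/9) = ((2 + 15)*19)*(1/9) = (17*19)*(1/9) = 323*(1/9) = 323/9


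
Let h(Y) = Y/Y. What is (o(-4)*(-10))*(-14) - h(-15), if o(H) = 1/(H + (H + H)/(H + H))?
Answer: -143/3 ≈ -47.667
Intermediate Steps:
h(Y) = 1
o(H) = 1/(1 + H) (o(H) = 1/(H + (2*H)/((2*H))) = 1/(H + (2*H)*(1/(2*H))) = 1/(H + 1) = 1/(1 + H))
(o(-4)*(-10))*(-14) - h(-15) = (-10/(1 - 4))*(-14) - 1*1 = (-10/(-3))*(-14) - 1 = -⅓*(-10)*(-14) - 1 = (10/3)*(-14) - 1 = -140/3 - 1 = -143/3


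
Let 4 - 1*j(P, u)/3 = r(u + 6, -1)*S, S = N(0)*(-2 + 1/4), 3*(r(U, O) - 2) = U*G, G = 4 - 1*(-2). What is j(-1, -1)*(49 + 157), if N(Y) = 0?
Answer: 2472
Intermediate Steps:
G = 6 (G = 4 + 2 = 6)
r(U, O) = 2 + 2*U (r(U, O) = 2 + (U*6)/3 = 2 + (6*U)/3 = 2 + 2*U)
S = 0 (S = 0*(-2 + 1/4) = 0*(-2 + ¼) = 0*(-7/4) = 0)
j(P, u) = 12 (j(P, u) = 12 - 3*(2 + 2*(u + 6))*0 = 12 - 3*(2 + 2*(6 + u))*0 = 12 - 3*(2 + (12 + 2*u))*0 = 12 - 3*(14 + 2*u)*0 = 12 - 3*0 = 12 + 0 = 12)
j(-1, -1)*(49 + 157) = 12*(49 + 157) = 12*206 = 2472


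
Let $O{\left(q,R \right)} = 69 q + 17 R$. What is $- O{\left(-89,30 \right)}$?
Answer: $5631$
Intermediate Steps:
$O{\left(q,R \right)} = 17 R + 69 q$
$- O{\left(-89,30 \right)} = - (17 \cdot 30 + 69 \left(-89\right)) = - (510 - 6141) = \left(-1\right) \left(-5631\right) = 5631$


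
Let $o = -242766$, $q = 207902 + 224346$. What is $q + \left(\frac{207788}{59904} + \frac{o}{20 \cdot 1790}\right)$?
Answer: $\frac{28968001569673}{67017600} \approx 4.3224 \cdot 10^{5}$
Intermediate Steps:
$q = 432248$
$q + \left(\frac{207788}{59904} + \frac{o}{20 \cdot 1790}\right) = 432248 + \left(\frac{207788}{59904} - \frac{242766}{20 \cdot 1790}\right) = 432248 + \left(207788 \cdot \frac{1}{59904} - \frac{242766}{35800}\right) = 432248 + \left(\frac{51947}{14976} - \frac{121383}{17900}\right) = 432248 - \frac{221995127}{67017600} = \frac{28968001569673}{67017600}$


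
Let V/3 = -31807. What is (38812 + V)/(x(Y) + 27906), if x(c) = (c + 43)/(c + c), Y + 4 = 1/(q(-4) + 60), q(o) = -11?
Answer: -11038755/5440714 ≈ -2.0289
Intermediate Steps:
Y = -195/49 (Y = -4 + 1/(-11 + 60) = -4 + 1/49 = -195/49 ≈ -3.9796)
V = -95421 (V = 3*(-31807) = -95421)
x(c) = (43 + c)/(2*c) (x(c) = (43 + c)/((2*c)) = (43 + c)*(1/(2*c)) = (43 + c)/(2*c))
(38812 + V)/(x(Y) + 27906) = (38812 - 95421)/((43 - 195/49)/(2*(-195/49)) + 27906) = -56609/((1/2)*(-49/195)*(1912/49) + 27906) = -56609/(-956/195 + 27906) = -56609/5440714/195 = -56609*195/5440714 = -11038755/5440714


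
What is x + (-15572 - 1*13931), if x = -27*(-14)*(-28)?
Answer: -40087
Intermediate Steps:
x = -10584 (x = 378*(-28) = -10584)
x + (-15572 - 1*13931) = -10584 + (-15572 - 1*13931) = -10584 + (-15572 - 13931) = -10584 - 29503 = -40087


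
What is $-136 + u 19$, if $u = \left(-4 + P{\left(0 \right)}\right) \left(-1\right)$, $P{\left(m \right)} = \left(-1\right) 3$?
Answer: $-3$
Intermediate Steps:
$P{\left(m \right)} = -3$
$u = 7$ ($u = \left(-4 - 3\right) \left(-1\right) = \left(-7\right) \left(-1\right) = 7$)
$-136 + u 19 = -136 + 7 \cdot 19 = -136 + 133 = -3$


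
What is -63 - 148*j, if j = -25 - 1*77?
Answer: 15033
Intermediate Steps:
j = -102 (j = -25 - 77 = -102)
-63 - 148*j = -63 - 148*(-102) = -63 + 15096 = 15033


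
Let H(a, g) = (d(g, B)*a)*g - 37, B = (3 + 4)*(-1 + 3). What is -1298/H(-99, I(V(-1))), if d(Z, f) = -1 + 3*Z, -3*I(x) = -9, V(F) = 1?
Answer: 1298/2413 ≈ 0.53792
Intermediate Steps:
I(x) = 3 (I(x) = -1/3*(-9) = 3)
B = 14 (B = 7*2 = 14)
H(a, g) = -37 + a*g*(-1 + 3*g) (H(a, g) = ((-1 + 3*g)*a)*g - 37 = (a*(-1 + 3*g))*g - 37 = a*g*(-1 + 3*g) - 37 = -37 + a*g*(-1 + 3*g))
-1298/H(-99, I(V(-1))) = -1298/(-37 - 99*3*(-1 + 3*3)) = -1298/(-37 - 99*3*(-1 + 9)) = -1298/(-37 - 99*3*8) = -1298/(-37 - 2376) = -1298/(-2413) = -1298*(-1/2413) = 1298/2413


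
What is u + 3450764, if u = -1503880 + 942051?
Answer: 2888935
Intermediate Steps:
u = -561829
u + 3450764 = -561829 + 3450764 = 2888935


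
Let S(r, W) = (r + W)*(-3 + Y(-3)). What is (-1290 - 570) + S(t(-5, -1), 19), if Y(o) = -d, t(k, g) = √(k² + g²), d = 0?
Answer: -1917 - 3*√26 ≈ -1932.3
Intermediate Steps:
t(k, g) = √(g² + k²)
Y(o) = 0 (Y(o) = -1*0 = 0)
S(r, W) = -3*W - 3*r (S(r, W) = (r + W)*(-3 + 0) = (W + r)*(-3) = -3*W - 3*r)
(-1290 - 570) + S(t(-5, -1), 19) = (-1290 - 570) + (-3*19 - 3*√((-1)² + (-5)²)) = -1860 + (-57 - 3*√(1 + 25)) = -1860 + (-57 - 3*√26) = -1917 - 3*√26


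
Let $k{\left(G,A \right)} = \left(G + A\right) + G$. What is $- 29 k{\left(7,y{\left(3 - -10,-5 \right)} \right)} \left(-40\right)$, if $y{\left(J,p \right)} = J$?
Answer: $31320$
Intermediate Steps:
$k{\left(G,A \right)} = A + 2 G$ ($k{\left(G,A \right)} = \left(A + G\right) + G = A + 2 G$)
$- 29 k{\left(7,y{\left(3 - -10,-5 \right)} \right)} \left(-40\right) = - 29 \left(\left(3 - -10\right) + 2 \cdot 7\right) \left(-40\right) = - 29 \left(\left(3 + 10\right) + 14\right) \left(-40\right) = - 29 \left(13 + 14\right) \left(-40\right) = \left(-29\right) 27 \left(-40\right) = \left(-783\right) \left(-40\right) = 31320$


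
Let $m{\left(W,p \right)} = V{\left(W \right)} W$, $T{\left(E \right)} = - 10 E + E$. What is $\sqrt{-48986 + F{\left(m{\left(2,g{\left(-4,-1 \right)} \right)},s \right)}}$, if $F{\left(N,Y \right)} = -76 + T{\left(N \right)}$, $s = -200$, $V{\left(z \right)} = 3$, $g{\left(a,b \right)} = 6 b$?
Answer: $2 i \sqrt{12279} \approx 221.62 i$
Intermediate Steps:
$T{\left(E \right)} = - 9 E$
$m{\left(W,p \right)} = 3 W$
$F{\left(N,Y \right)} = -76 - 9 N$
$\sqrt{-48986 + F{\left(m{\left(2,g{\left(-4,-1 \right)} \right)},s \right)}} = \sqrt{-48986 - \left(76 + 9 \cdot 3 \cdot 2\right)} = \sqrt{-48986 - 130} = \sqrt{-49116} = 2 i \sqrt{12279}$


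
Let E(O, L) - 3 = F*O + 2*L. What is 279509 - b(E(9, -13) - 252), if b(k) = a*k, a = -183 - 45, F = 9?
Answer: 235277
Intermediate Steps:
a = -228
E(O, L) = 3 + 2*L + 9*O (E(O, L) = 3 + (9*O + 2*L) = 3 + (2*L + 9*O) = 3 + 2*L + 9*O)
b(k) = -228*k
279509 - b(E(9, -13) - 252) = 279509 - (-228)*((3 + 2*(-13) + 9*9) - 252) = 279509 - (-228)*((3 - 26 + 81) - 252) = 279509 - (-228)*(58 - 252) = 279509 - (-228)*(-194) = 279509 - 1*44232 = 279509 - 44232 = 235277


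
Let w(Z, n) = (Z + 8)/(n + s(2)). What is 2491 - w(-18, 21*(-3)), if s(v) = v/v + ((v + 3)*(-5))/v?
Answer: 371139/149 ≈ 2490.9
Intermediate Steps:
s(v) = 1 + (-15 - 5*v)/v (s(v) = 1 + ((3 + v)*(-5))/v = 1 + (-15 - 5*v)/v)
w(Z, n) = (8 + Z)/(-23/2 + n) (w(Z, n) = (Z + 8)/(n + (-4 - 15/2)) = (8 + Z)/(n + (-4 - 15*½)) = (8 + Z)/(n + (-4 - 15/2)) = (8 + Z)/(n - 23/2) = (8 + Z)/(-23/2 + n))
2491 - w(-18, 21*(-3)) = 2491 - 2*(8 - 18)/(-23 + 2*(21*(-3))) = 2491 - 2*(-10)/(-23 + 2*(-63)) = 2491 - 2*(-10)/(-23 - 126) = 2491 - 2*(-10)/(-149) = 2491 - 2*(-1)*(-10)/149 = 2491 - 1*20/149 = 2491 - 20/149 = 371139/149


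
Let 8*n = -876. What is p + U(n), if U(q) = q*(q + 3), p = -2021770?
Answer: -8040433/4 ≈ -2.0101e+6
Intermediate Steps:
n = -219/2 (n = (⅛)*(-876) = -219/2 ≈ -109.50)
U(q) = q*(3 + q)
p + U(n) = -2021770 - 219*(3 - 219/2)/2 = -2021770 - 219/2*(-213/2) = -2021770 + 46647/4 = -8040433/4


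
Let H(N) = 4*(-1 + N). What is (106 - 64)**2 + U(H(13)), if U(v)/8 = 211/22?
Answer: 20248/11 ≈ 1840.7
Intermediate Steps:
H(N) = -4 + 4*N
U(v) = 844/11 (U(v) = 8*(211/22) = 844/11)
(106 - 64)**2 + U(H(13)) = (106 - 64)**2 + 844/11 = 42**2 + 844/11 = 1764 + 844/11 = 20248/11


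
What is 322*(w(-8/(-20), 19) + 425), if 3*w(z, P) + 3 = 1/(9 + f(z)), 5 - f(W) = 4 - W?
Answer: 10649989/78 ≈ 1.3654e+5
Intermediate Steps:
f(W) = 1 + W (f(W) = 5 - (4 - W) = 5 + (-4 + W) = 1 + W)
w(z, P) = -1 + 1/(3*(10 + z)) (w(z, P) = -1 + 1/(3*(9 + (1 + z))) = -1 + 1/(3*(10 + z)))
322*(w(-8/(-20), 19) + 425) = 322*((-29/3 - (-8)/(-20))/(10 - 8/(-20)) + 425) = 322*((-29/3 - (-8)*(-1)/20)/(10 - 8*(-1/20)) + 425) = 322*((-29/3 - 1*2/5)/(10 + 2/5) + 425) = 322*((-29/3 - 2/5)/(52/5) + 425) = 322*((5/52)*(-151/15) + 425) = 322*(-151/156 + 425) = 322*(66149/156) = 10649989/78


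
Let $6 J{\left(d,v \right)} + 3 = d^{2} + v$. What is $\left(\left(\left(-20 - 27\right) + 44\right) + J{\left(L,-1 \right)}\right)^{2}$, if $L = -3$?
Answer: $\frac{169}{36} \approx 4.6944$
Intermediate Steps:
$J{\left(d,v \right)} = - \frac{1}{2} + \frac{v}{6} + \frac{d^{2}}{6}$ ($J{\left(d,v \right)} = - \frac{1}{2} + \frac{d^{2} + v}{6} = - \frac{1}{2} + \frac{v + d^{2}}{6} = - \frac{1}{2} + \left(\frac{v}{6} + \frac{d^{2}}{6}\right) = - \frac{1}{2} + \frac{v}{6} + \frac{d^{2}}{6}$)
$\left(\left(\left(-20 - 27\right) + 44\right) + J{\left(L,-1 \right)}\right)^{2} = \left(\left(\left(-20 - 27\right) + 44\right) + \left(- \frac{1}{2} + \frac{1}{6} \left(-1\right) + \frac{\left(-3\right)^{2}}{6}\right)\right)^{2} = \left(\left(\left(-20 - 27\right) + 44\right) - - \frac{5}{6}\right)^{2} = \left(\left(-47 + 44\right) - - \frac{5}{6}\right)^{2} = \left(-3 + \frac{5}{6}\right)^{2} = \left(- \frac{13}{6}\right)^{2} = \frac{169}{36}$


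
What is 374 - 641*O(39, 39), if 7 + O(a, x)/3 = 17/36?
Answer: 155123/12 ≈ 12927.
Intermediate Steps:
O(a, x) = -235/12 (O(a, x) = -21 + 3*(17/36) = -21 + 17/12 = -235/12)
374 - 641*O(39, 39) = 374 - 641*(-235/12) = 374 + 150635/12 = 155123/12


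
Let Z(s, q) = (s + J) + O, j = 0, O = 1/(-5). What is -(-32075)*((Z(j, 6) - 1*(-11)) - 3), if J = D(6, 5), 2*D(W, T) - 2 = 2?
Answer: 314335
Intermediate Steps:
D(W, T) = 2 (D(W, T) = 1 + (½)*2 = 1 + 1 = 2)
O = -⅕ ≈ -0.20000
J = 2
Z(s, q) = 9/5 + s (Z(s, q) = (s + 2) - ⅕ = (2 + s) - ⅕ = 9/5 + s)
-(-32075)*((Z(j, 6) - 1*(-11)) - 3) = -(-32075)*(((9/5 + 0) - 1*(-11)) - 3) = -(-32075)*((9/5 + 11) - 3) = -(-32075)*(64/5 - 3) = -(-32075)*49/5 = -1283*(-245) = 314335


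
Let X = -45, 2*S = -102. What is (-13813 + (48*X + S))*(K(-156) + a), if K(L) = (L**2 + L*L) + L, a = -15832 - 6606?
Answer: -417873872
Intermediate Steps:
S = -51 (S = (1/2)*(-102) = -51)
a = -22438
K(L) = L + 2*L**2 (K(L) = (L**2 + L**2) + L = 2*L**2 + L = L + 2*L**2)
(-13813 + (48*X + S))*(K(-156) + a) = (-13813 + (48*(-45) - 51))*(-156*(1 + 2*(-156)) - 22438) = (-13813 + (-2160 - 51))*(-156*(1 - 312) - 22438) = (-13813 - 2211)*(-156*(-311) - 22438) = -16024*(48516 - 22438) = -16024*26078 = -417873872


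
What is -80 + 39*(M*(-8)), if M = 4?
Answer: -1328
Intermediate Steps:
-80 + 39*(M*(-8)) = -80 + 39*(4*(-8)) = -80 + 39*(-32) = -80 - 1248 = -1328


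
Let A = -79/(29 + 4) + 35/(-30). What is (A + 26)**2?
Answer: 2193361/4356 ≈ 503.53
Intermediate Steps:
A = -235/66 (A = -79/33 + 35*(-1/30) = -79*1/33 - 7/6 = -79/33 - 7/6 = -235/66 ≈ -3.5606)
(A + 26)**2 = (-235/66 + 26)**2 = (1481/66)**2 = 2193361/4356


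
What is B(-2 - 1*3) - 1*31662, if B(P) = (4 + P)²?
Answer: -31661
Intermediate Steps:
B(-2 - 1*3) - 1*31662 = (4 + (-2 - 1*3))² - 1*31662 = (4 + (-2 - 3))² - 31662 = (4 - 5)² - 31662 = (-1)² - 31662 = 1 - 31662 = -31661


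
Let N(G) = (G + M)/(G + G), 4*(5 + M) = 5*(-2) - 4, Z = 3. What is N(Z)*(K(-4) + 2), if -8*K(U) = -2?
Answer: -33/16 ≈ -2.0625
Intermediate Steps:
M = -17/2 (M = -5 + (5*(-2) - 4)/4 = -5 + (-10 - 4)/4 = -5 + (1/4)*(-14) = -5 - 7/2 = -17/2 ≈ -8.5000)
K(U) = 1/4 (K(U) = -1/8*(-2) = 1/4)
N(G) = (-17/2 + G)/(2*G) (N(G) = (G - 17/2)/(G + G) = (-17/2 + G)/((2*G)) = (-17/2 + G)*(1/(2*G)) = (-17/2 + G)/(2*G))
N(Z)*(K(-4) + 2) = ((1/4)*(-17 + 2*3)/3)*(1/4 + 2) = ((1/4)*(1/3)*(-17 + 6))*(9/4) = ((1/4)*(1/3)*(-11))*(9/4) = -11/12*9/4 = -33/16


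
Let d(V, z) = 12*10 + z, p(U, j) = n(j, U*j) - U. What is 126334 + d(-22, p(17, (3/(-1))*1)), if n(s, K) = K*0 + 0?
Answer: 126437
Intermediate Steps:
n(s, K) = 0 (n(s, K) = 0 + 0 = 0)
p(U, j) = -U (p(U, j) = 0 - U = -U)
d(V, z) = 120 + z
126334 + d(-22, p(17, (3/(-1))*1)) = 126334 + (120 - 1*17) = 126334 + (120 - 17) = 126334 + 103 = 126437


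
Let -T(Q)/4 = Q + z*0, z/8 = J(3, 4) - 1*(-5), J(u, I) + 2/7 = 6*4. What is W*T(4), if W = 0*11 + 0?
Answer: 0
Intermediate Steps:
J(u, I) = 166/7 (J(u, I) = -2/7 + 6*4 = -2/7 + 24 = 166/7)
W = 0 (W = 0 + 0 = 0)
z = 1608/7 (z = 8*(166/7 - 1*(-5)) = 8*(166/7 + 5) = 8*(201/7) = 1608/7 ≈ 229.71)
T(Q) = -4*Q (T(Q) = -4*(Q + (1608/7)*0) = -4*(Q + 0) = -4*Q)
W*T(4) = 0*(-4*4) = 0*(-16) = 0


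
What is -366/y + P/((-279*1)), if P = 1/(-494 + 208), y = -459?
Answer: 1081669/1356498 ≈ 0.79740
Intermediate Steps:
P = -1/286 (P = 1/(-286) = -1/286 ≈ -0.0034965)
-366/y + P/((-279*1)) = -366/(-459) - 1/(286*((-279*1))) = -366*(-1/459) - 1/286/(-279) = 122/153 - 1/286*(-1/279) = 122/153 + 1/79794 = 1081669/1356498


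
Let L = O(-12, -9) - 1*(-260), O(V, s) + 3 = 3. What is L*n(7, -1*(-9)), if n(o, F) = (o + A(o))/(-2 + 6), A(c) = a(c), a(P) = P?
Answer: 910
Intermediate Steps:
O(V, s) = 0 (O(V, s) = -3 + 3 = 0)
A(c) = c
n(o, F) = o/2 (n(o, F) = (o + o)/(-2 + 6) = (2*o)/4 = (2*o)*(¼) = o/2)
L = 260 (L = 0 - 1*(-260) = 0 + 260 = 260)
L*n(7, -1*(-9)) = 260*((½)*7) = 260*(7/2) = 910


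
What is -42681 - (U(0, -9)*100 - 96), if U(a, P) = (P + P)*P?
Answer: -58785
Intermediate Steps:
U(a, P) = 2*P**2 (U(a, P) = (2*P)*P = 2*P**2)
-42681 - (U(0, -9)*100 - 96) = -42681 - ((2*(-9)**2)*100 - 96) = -42681 - ((2*81)*100 - 96) = -42681 - (162*100 - 96) = -42681 - (16200 - 96) = -42681 - 1*16104 = -42681 - 16104 = -58785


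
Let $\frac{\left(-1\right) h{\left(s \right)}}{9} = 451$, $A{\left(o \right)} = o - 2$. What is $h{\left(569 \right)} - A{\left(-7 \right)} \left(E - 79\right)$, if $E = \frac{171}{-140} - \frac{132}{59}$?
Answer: $- \frac{39657321}{8260} \approx -4801.1$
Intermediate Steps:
$E = - \frac{28569}{8260}$ ($E = 171 \left(- \frac{1}{140}\right) - \frac{132}{59} = - \frac{171}{140} - \frac{132}{59} = - \frac{28569}{8260} \approx -3.4587$)
$A{\left(o \right)} = -2 + o$
$h{\left(s \right)} = -4059$ ($h{\left(s \right)} = \left(-9\right) 451 = -4059$)
$h{\left(569 \right)} - A{\left(-7 \right)} \left(E - 79\right) = -4059 - \left(-2 - 7\right) \left(- \frac{28569}{8260} - 79\right) = -4059 - \left(-9\right) \left(- \frac{681109}{8260}\right) = -4059 - \frac{6129981}{8260} = - \frac{39657321}{8260}$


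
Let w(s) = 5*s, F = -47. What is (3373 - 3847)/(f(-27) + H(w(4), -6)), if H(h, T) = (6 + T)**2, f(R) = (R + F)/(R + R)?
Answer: -12798/37 ≈ -345.89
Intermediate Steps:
f(R) = (-47 + R)/(2*R) (f(R) = (R - 47)/(R + R) = (-47 + R)/((2*R)) = (-47 + R)*(1/(2*R)) = (-47 + R)/(2*R))
(3373 - 3847)/(f(-27) + H(w(4), -6)) = (3373 - 3847)/((1/2)*(-47 - 27)/(-27) + (6 - 6)**2) = -474/((1/2)*(-1/27)*(-74) + 0**2) = -474/(37/27 + 0) = -474/37/27 = -474*27/37 = -12798/37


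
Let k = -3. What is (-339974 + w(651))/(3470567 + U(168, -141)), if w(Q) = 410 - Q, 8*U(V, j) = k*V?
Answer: -340215/3470504 ≈ -0.098030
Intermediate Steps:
U(V, j) = -3*V/8 (U(V, j) = (-3*V)/8 = -3*V/8)
(-339974 + w(651))/(3470567 + U(168, -141)) = (-339974 + (410 - 1*651))/(3470567 - 3/8*168) = (-339974 + (410 - 651))/(3470567 - 63) = (-339974 - 241)/3470504 = -340215*1/3470504 = -340215/3470504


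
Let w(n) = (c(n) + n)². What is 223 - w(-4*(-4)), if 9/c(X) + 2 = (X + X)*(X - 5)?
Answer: -4143381/122500 ≈ -33.823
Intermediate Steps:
c(X) = 9/(-2 + 2*X*(-5 + X)) (c(X) = 9/(-2 + (X + X)*(X - 5)) = 9/(-2 + (2*X)*(-5 + X)) = 9/(-2 + 2*X*(-5 + X)))
w(n) = (n + 9/(2*(-1 + n² - 5*n)))² (w(n) = (9/(2*(-1 + n² - 5*n)) + n)² = (n + 9/(2*(-1 + n² - 5*n)))²)
223 - w(-4*(-4)) = 223 - (-4*(-4) - 9/(2*(1 - (-4*(-4))² + 5*(-4*(-4)))))² = 223 - (16 - 9/(2*(1 - 1*16² + 5*16)))² = 223 - (16 - 9/(2*(1 - 1*256 + 80)))² = 223 - (16 - 9/(2*(1 - 256 + 80)))² = 223 - (16 - 9/2/(-175))² = 223 - (16 - 9/2*(-1/175))² = 223 - (16 + 9/350)² = 223 - (5609/350)² = 223 - 1*31460881/122500 = 223 - 31460881/122500 = -4143381/122500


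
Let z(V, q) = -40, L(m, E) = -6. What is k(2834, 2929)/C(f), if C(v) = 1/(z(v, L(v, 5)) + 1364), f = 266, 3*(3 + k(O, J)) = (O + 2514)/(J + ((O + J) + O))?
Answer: -65131532/17289 ≈ -3767.2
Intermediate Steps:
k(O, J) = -3 + (2514 + O)/(3*(2*J + 2*O)) (k(O, J) = -3 + ((O + 2514)/(J + ((O + J) + O)))/3 = -3 + ((2514 + O)/(J + ((J + O) + O)))/3 = -3 + ((2514 + O)/(J + (J + 2*O)))/3 = -3 + ((2514 + O)/(2*J + 2*O))/3 = -3 + (2514 + O)/(3*(2*J + 2*O)))
C(v) = 1/1324 (C(v) = 1/(-40 + 1364) = 1/1324)
k(2834, 2929)/C(f) = ((419 - 3*2929 - 17/6*2834)/(2929 + 2834))/(1/1324) = ((419 - 8787 - 24089/3)/5763)*1324 = ((1/5763)*(-49193/3))*1324 = -49193/17289*1324 = -65131532/17289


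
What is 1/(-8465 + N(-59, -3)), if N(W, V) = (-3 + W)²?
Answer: -1/4621 ≈ -0.00021640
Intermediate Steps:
1/(-8465 + N(-59, -3)) = 1/(-8465 + (-3 - 59)²) = 1/(-8465 + (-62)²) = 1/(-8465 + 3844) = 1/(-4621) = -1/4621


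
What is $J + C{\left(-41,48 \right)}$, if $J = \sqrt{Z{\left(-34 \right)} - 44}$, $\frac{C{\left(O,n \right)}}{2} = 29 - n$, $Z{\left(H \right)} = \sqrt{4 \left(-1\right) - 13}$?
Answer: $-38 + \sqrt{-44 + i \sqrt{17}} \approx -37.69 + 6.6405 i$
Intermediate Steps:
$Z{\left(H \right)} = i \sqrt{17}$ ($Z{\left(H \right)} = \sqrt{-4 - 13} = \sqrt{-17} = i \sqrt{17}$)
$C{\left(O,n \right)} = 58 - 2 n$ ($C{\left(O,n \right)} = 2 \left(29 - n\right) = 58 - 2 n$)
$J = \sqrt{-44 + i \sqrt{17}}$ ($J = \sqrt{i \sqrt{17} - 44} = \sqrt{-44 + i \sqrt{17}} \approx 0.31045 + 6.6405 i$)
$J + C{\left(-41,48 \right)} = \sqrt{-44 + i \sqrt{17}} + \left(58 - 96\right) = \sqrt{-44 + i \sqrt{17}} - 38 = -38 + \sqrt{-44 + i \sqrt{17}}$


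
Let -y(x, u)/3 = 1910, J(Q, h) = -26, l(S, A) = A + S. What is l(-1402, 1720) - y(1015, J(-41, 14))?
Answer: 6048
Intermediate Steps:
y(x, u) = -5730 (y(x, u) = -3*1910 = -5730)
l(-1402, 1720) - y(1015, J(-41, 14)) = (1720 - 1402) - 1*(-5730) = 318 + 5730 = 6048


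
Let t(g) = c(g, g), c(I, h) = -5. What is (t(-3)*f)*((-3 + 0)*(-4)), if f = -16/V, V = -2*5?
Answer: -96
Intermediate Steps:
V = -10
t(g) = -5
f = 8/5 (f = -16/(-10) = -16*(-⅒) = 8/5 ≈ 1.6000)
(t(-3)*f)*((-3 + 0)*(-4)) = (-5*8/5)*((-3 + 0)*(-4)) = -(-24)*(-4) = -8*12 = -96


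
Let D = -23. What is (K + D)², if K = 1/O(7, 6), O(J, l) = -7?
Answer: 26244/49 ≈ 535.59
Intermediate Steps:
K = -⅐ (K = 1/(-7) = -⅐ ≈ -0.14286)
(K + D)² = (-⅐ - 23)² = (-162/7)² = 26244/49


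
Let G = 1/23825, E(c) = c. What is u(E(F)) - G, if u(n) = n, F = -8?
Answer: -190601/23825 ≈ -8.0000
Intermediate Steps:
G = 1/23825 ≈ 4.1973e-5
u(E(F)) - G = -8 - 1*1/23825 = -8 - 1/23825 = -190601/23825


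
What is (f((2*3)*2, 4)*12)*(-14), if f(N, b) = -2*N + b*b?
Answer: 1344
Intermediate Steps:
f(N, b) = b**2 - 2*N (f(N, b) = -2*N + b**2 = b**2 - 2*N)
(f((2*3)*2, 4)*12)*(-14) = ((4**2 - 2*2*3*2)*12)*(-14) = ((16 - 12*2)*12)*(-14) = ((16 - 2*12)*12)*(-14) = ((16 - 24)*12)*(-14) = -8*12*(-14) = -96*(-14) = 1344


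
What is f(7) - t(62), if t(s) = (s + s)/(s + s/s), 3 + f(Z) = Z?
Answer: 128/63 ≈ 2.0317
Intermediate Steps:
f(Z) = -3 + Z
t(s) = 2*s/(1 + s) (t(s) = (2*s)/(s + 1) = (2*s)/(1 + s) = 2*s/(1 + s))
f(7) - t(62) = (-3 + 7) - 2*62/(1 + 62) = 4 - 2*62/63 = 4 - 1*124/63 = 4 - 124/63 = 128/63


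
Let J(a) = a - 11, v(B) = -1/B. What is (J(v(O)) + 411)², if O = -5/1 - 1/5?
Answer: 108264025/676 ≈ 1.6015e+5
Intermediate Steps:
O = -26/5 (O = -5*1 - 1*⅕ = -5 - ⅕ = -26/5 ≈ -5.2000)
J(a) = -11 + a
(J(v(O)) + 411)² = ((-11 - 1/(-26/5)) + 411)² = ((-11 - 1*(-5/26)) + 411)² = ((-11 + 5/26) + 411)² = (-281/26 + 411)² = (10405/26)² = 108264025/676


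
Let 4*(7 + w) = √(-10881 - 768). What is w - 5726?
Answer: -5733 + I*√11649/4 ≈ -5733.0 + 26.983*I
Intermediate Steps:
w = -7 + I*√11649/4 (w = -7 + √(-10881 - 768)/4 = -7 + √(-11649)/4 = -7 + (I*√11649)/4 = -7 + I*√11649/4 ≈ -7.0 + 26.983*I)
w - 5726 = (-7 + I*√11649/4) - 5726 = -5733 + I*√11649/4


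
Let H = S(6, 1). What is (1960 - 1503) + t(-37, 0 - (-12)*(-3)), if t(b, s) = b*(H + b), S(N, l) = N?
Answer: 1604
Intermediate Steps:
H = 6
t(b, s) = b*(6 + b)
(1960 - 1503) + t(-37, 0 - (-12)*(-3)) = (1960 - 1503) - 37*(6 - 37) = 457 - 37*(-31) = 457 + 1147 = 1604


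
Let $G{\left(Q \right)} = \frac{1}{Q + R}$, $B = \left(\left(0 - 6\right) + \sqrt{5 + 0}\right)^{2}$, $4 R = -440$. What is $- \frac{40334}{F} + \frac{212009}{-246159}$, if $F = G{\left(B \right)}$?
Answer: $\frac{685071608305}{246159} + 484008 \sqrt{5} \approx 3.8653 \cdot 10^{6}$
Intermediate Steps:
$R = -110$ ($R = \frac{1}{4} \left(-440\right) = -110$)
$B = \left(-6 + \sqrt{5}\right)^{2}$ ($B = \left(\left(0 - 6\right) + \sqrt{5}\right)^{2} = \left(-6 + \sqrt{5}\right)^{2} \approx 14.167$)
$G{\left(Q \right)} = \frac{1}{-110 + Q}$ ($G{\left(Q \right)} = \frac{1}{Q - 110} = \frac{1}{-110 + Q}$)
$F = \frac{1}{-110 + \left(6 - \sqrt{5}\right)^{2}} \approx -0.010435$
$- \frac{40334}{F} + \frac{212009}{-246159} = - \frac{40334}{- \frac{23}{1347} + \frac{4 \sqrt{5}}{1347}} + \frac{212009}{-246159} = - \frac{40334}{- \frac{23}{1347} + \frac{4 \sqrt{5}}{1347}} + 212009 \left(- \frac{1}{246159}\right) = - \frac{40334}{- \frac{23}{1347} + \frac{4 \sqrt{5}}{1347}} - \frac{212009}{246159} = - \frac{212009}{246159} - \frac{40334}{- \frac{23}{1347} + \frac{4 \sqrt{5}}{1347}}$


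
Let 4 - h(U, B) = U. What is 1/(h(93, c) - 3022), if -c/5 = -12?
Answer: -1/3111 ≈ -0.00032144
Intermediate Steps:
c = 60 (c = -5*(-12) = 60)
h(U, B) = 4 - U
1/(h(93, c) - 3022) = 1/((4 - 1*93) - 3022) = 1/((4 - 93) - 3022) = 1/(-89 - 3022) = 1/(-3111) = -1/3111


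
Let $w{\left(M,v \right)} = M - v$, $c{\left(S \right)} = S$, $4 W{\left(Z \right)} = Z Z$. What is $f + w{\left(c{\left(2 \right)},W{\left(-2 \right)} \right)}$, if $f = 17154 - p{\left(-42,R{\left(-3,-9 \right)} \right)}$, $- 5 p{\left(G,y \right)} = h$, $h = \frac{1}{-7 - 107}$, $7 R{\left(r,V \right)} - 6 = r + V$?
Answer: $\frac{9778349}{570} \approx 17155.0$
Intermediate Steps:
$W{\left(Z \right)} = \frac{Z^{2}}{4}$ ($W{\left(Z \right)} = \frac{Z Z}{4} = \frac{Z^{2}}{4}$)
$R{\left(r,V \right)} = \frac{6}{7} + \frac{V}{7} + \frac{r}{7}$ ($R{\left(r,V \right)} = \frac{6}{7} + \frac{r + V}{7} = \frac{6}{7} + \frac{V + r}{7} = \frac{6}{7} + \left(\frac{V}{7} + \frac{r}{7}\right) = \frac{6}{7} + \frac{V}{7} + \frac{r}{7}$)
$h = - \frac{1}{114}$ ($h = \frac{1}{-114} = - \frac{1}{114} \approx -0.0087719$)
$p{\left(G,y \right)} = \frac{1}{570}$ ($p{\left(G,y \right)} = \left(- \frac{1}{5}\right) \left(- \frac{1}{114}\right) = \frac{1}{570}$)
$f = \frac{9777779}{570}$ ($f = 17154 - \frac{1}{570} = \frac{9777779}{570} \approx 17154.0$)
$f + w{\left(c{\left(2 \right)},W{\left(-2 \right)} \right)} = \frac{9777779}{570} + \left(2 - \frac{\left(-2\right)^{2}}{4}\right) = \frac{9777779}{570} + \left(2 - \frac{1}{4} \cdot 4\right) = \frac{9777779}{570} + \left(2 - 1\right) = \frac{9777779}{570} + 1 = \frac{9778349}{570}$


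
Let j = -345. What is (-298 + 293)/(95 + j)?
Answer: 1/50 ≈ 0.020000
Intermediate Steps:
(-298 + 293)/(95 + j) = (-298 + 293)/(95 - 345) = -5/(-250) = -5*(-1/250) = 1/50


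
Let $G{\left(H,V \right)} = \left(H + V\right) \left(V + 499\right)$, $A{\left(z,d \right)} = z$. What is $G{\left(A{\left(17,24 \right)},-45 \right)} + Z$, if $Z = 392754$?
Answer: $380042$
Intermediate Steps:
$G{\left(H,V \right)} = \left(499 + V\right) \left(H + V\right)$ ($G{\left(H,V \right)} = \left(H + V\right) \left(499 + V\right) = \left(499 + V\right) \left(H + V\right)$)
$G{\left(A{\left(17,24 \right)},-45 \right)} + Z = \left(\left(-45\right)^{2} + 499 \cdot 17 + 499 \left(-45\right) + 17 \left(-45\right)\right) + 392754 = \left(2025 + 8483 - 22455 - 765\right) + 392754 = -12712 + 392754 = 380042$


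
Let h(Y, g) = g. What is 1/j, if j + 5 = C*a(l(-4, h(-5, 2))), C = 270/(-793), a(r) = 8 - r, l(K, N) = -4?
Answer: -793/7205 ≈ -0.11006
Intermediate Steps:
C = -270/793 (C = 270*(-1/793) = -270/793 ≈ -0.34048)
j = -7205/793 (j = -5 - 270*(8 - 1*(-4))/793 = -5 - 270*(8 + 4)/793 = -5 - 270/793*12 = -5 - 3240/793 = -7205/793 ≈ -9.0858)
1/j = 1/(-7205/793) = -793/7205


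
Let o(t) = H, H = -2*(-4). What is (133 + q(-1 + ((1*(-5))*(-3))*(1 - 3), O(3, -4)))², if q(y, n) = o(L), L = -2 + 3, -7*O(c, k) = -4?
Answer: 19881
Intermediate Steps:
O(c, k) = 4/7 (O(c, k) = -⅐*(-4) = 4/7)
H = 8
L = 1
o(t) = 8
q(y, n) = 8
(133 + q(-1 + ((1*(-5))*(-3))*(1 - 3), O(3, -4)))² = (133 + 8)² = 141² = 19881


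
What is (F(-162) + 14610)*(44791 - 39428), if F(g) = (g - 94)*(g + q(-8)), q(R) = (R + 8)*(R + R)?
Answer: 300767766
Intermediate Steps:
q(R) = 2*R*(8 + R) (q(R) = (8 + R)*(2*R) = 2*R*(8 + R))
F(g) = g*(-94 + g) (F(g) = (g - 94)*(g + 2*(-8)*(8 - 8)) = (-94 + g)*(g + 2*(-8)*0) = (-94 + g)*(g + 0) = (-94 + g)*g = g*(-94 + g))
(F(-162) + 14610)*(44791 - 39428) = (-162*(-94 - 162) + 14610)*(44791 - 39428) = (-162*(-256) + 14610)*5363 = (41472 + 14610)*5363 = 56082*5363 = 300767766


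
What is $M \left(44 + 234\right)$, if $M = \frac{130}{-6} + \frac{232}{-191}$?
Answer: $- \frac{3644858}{573} \approx -6361.0$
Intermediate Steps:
$M = - \frac{13111}{573}$ ($M = 130 \left(- \frac{1}{6}\right) + 232 \left(- \frac{1}{191}\right) = - \frac{65}{3} - \frac{232}{191} = - \frac{13111}{573} \approx -22.881$)
$M \left(44 + 234\right) = - \frac{13111 \left(44 + 234\right)}{573} = \left(- \frac{13111}{573}\right) 278 = - \frac{3644858}{573}$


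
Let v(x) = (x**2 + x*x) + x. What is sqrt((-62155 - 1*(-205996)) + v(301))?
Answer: 4*sqrt(20334) ≈ 570.39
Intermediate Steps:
v(x) = x + 2*x**2 (v(x) = (x**2 + x**2) + x = 2*x**2 + x = x + 2*x**2)
sqrt((-62155 - 1*(-205996)) + v(301)) = sqrt((-62155 - 1*(-205996)) + 301*(1 + 2*301)) = sqrt((-62155 + 205996) + 301*(1 + 602)) = sqrt(143841 + 301*603) = sqrt(143841 + 181503) = sqrt(325344) = 4*sqrt(20334)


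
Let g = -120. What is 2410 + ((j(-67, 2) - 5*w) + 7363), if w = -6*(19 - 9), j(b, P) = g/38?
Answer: 191327/19 ≈ 10070.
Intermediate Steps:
j(b, P) = -60/19 (j(b, P) = -120/38 = -120*1/38 = -60/19)
w = -60 (w = -6*10 = -60)
2410 + ((j(-67, 2) - 5*w) + 7363) = 2410 + ((-60/19 - 5*(-60)) + 7363) = 2410 + ((-60/19 + 300) + 7363) = 2410 + (5640/19 + 7363) = 2410 + 145537/19 = 191327/19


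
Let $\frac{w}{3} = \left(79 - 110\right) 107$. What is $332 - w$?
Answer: $10283$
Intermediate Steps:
$w = -9951$ ($w = 3 \left(79 - 110\right) 107 = 3 \left(\left(-31\right) 107\right) = 3 \left(-3317\right) = -9951$)
$332 - w = 332 - -9951 = 332 + 9951 = 10283$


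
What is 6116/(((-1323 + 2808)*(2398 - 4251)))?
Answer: -556/250155 ≈ -0.0022226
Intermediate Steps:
6116/(((-1323 + 2808)*(2398 - 4251))) = 6116/((1485*(-1853))) = 6116/(-2751705) = 6116*(-1/2751705) = -556/250155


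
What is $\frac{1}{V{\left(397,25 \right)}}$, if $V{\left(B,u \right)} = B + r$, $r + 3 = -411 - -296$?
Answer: $\frac{1}{279} \approx 0.0035842$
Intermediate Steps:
$r = -118$ ($r = -3 - 115 = -118$)
$V{\left(B,u \right)} = -118 + B$ ($V{\left(B,u \right)} = B - 118 = -118 + B$)
$\frac{1}{V{\left(397,25 \right)}} = \frac{1}{-118 + 397} = \frac{1}{279}$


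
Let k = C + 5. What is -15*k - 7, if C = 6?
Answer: -172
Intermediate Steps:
k = 11 (k = 6 + 5 = 11)
-15*k - 7 = -15*11 - 7 = -165 - 7 = -172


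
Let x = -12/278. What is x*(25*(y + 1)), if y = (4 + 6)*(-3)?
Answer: 4350/139 ≈ 31.295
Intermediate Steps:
y = -30 (y = 10*(-3) = -30)
x = -6/139 (x = -12*1/278 = -6/139 ≈ -0.043165)
x*(25*(y + 1)) = -150*(-30 + 1)/139 = -150*(-29)/139 = -6/139*(-725) = 4350/139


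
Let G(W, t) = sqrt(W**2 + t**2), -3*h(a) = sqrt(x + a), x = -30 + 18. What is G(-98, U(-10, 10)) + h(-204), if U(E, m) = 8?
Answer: 2*sqrt(2417) - 2*I*sqrt(6) ≈ 98.326 - 4.899*I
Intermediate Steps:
x = -12
h(a) = -sqrt(-12 + a)/3
G(-98, U(-10, 10)) + h(-204) = sqrt((-98)**2 + 8**2) - sqrt(-12 - 204)/3 = sqrt(9604 + 64) - 2*I*sqrt(6) = sqrt(9668) - 2*I*sqrt(6) = 2*sqrt(2417) - 2*I*sqrt(6)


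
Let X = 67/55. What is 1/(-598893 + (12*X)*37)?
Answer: -55/32909367 ≈ -1.6713e-6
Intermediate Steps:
X = 67/55 (X = 67*(1/55) = 67/55 ≈ 1.2182)
1/(-598893 + (12*X)*37) = 1/(-598893 + (12*(67/55))*37) = 1/(-598893 + (804/55)*37) = 1/(-598893 + 29748/55) = 1/(-32909367/55) = -55/32909367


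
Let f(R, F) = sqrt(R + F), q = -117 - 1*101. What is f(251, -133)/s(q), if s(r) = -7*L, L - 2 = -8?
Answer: sqrt(118)/42 ≈ 0.25864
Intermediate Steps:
q = -218 (q = -117 - 101 = -218)
L = -6 (L = 2 - 8 = -6)
f(R, F) = sqrt(F + R)
s(r) = 42 (s(r) = -7*(-6) = 42)
f(251, -133)/s(q) = sqrt(-133 + 251)/42 = sqrt(118)*(1/42) = sqrt(118)/42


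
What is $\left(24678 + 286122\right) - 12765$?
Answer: $298035$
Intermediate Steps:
$\left(24678 + 286122\right) - 12765 = 310800 - 12765 = 298035$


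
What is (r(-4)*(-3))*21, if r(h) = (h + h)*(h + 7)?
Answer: 1512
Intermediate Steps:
r(h) = 2*h*(7 + h) (r(h) = (2*h)*(7 + h) = 2*h*(7 + h))
(r(-4)*(-3))*21 = ((2*(-4)*(7 - 4))*(-3))*21 = ((2*(-4)*3)*(-3))*21 = -24*(-3)*21 = 72*21 = 1512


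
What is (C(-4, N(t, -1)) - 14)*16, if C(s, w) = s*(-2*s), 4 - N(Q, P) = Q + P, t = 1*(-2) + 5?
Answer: -736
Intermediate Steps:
t = 3 (t = -2 + 5 = 3)
N(Q, P) = 4 - P - Q (N(Q, P) = 4 - (Q + P) = 4 - (P + Q) = 4 + (-P - Q) = 4 - P - Q)
C(s, w) = -2*s²
(C(-4, N(t, -1)) - 14)*16 = (-2*(-4)² - 14)*16 = (-2*16 - 14)*16 = (-32 - 14)*16 = -46*16 = -736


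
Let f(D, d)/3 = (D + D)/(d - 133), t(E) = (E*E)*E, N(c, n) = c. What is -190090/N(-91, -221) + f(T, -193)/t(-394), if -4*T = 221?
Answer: 7580459501760787/3628922166688 ≈ 2088.9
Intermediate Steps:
T = -221/4 (T = -¼*221 = -221/4 ≈ -55.250)
t(E) = E³ (t(E) = E²*E = E³)
f(D, d) = 6*D/(-133 + d) (f(D, d) = 3*((D + D)/(d - 133)) = 3*((2*D)/(-133 + d)) = 3*(2*D/(-133 + d)) = 6*D/(-133 + d))
-190090/N(-91, -221) + f(T, -193)/t(-394) = -190090/(-91) + (6*(-221/4)/(-133 - 193))/((-394)³) = -190090*(-1/91) + (6*(-221/4)/(-326))/(-61162984) = 190090/91 + (6*(-221/4)*(-1/326))*(-1/61162984) = 190090/91 + (663/652)*(-1/61162984) = 190090/91 - 663/39878265568 = 7580459501760787/3628922166688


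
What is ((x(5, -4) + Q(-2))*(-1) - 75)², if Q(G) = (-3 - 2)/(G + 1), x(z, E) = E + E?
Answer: 5184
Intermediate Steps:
x(z, E) = 2*E
Q(G) = -5/(1 + G)
((x(5, -4) + Q(-2))*(-1) - 75)² = ((2*(-4) - 5/(1 - 2))*(-1) - 75)² = ((-8 - 5/(-1))*(-1) - 75)² = ((-8 - 5*(-1))*(-1) - 75)² = ((-8 + 5)*(-1) - 75)² = (-3*(-1) - 75)² = (3 - 75)² = (-72)² = 5184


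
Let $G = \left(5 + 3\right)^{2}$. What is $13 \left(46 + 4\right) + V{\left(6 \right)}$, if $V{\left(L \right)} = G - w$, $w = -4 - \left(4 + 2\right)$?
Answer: $724$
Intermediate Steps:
$w = -10$ ($w = -4 - 6 = -10$)
$G = 64$ ($G = 8^{2} = 64$)
$V{\left(L \right)} = 74$ ($V{\left(L \right)} = 64 - -10 = 64 + 10 = 74$)
$13 \left(46 + 4\right) + V{\left(6 \right)} = 13 \left(46 + 4\right) + 74 = 13 \cdot 50 + 74 = 650 + 74 = 724$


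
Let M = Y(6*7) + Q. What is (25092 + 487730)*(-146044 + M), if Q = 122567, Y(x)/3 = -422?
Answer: -12688754746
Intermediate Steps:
Y(x) = -1266 (Y(x) = 3*(-422) = -1266)
M = 121301 (M = -1266 + 122567 = 121301)
(25092 + 487730)*(-146044 + M) = (25092 + 487730)*(-146044 + 121301) = 512822*(-24743) = -12688754746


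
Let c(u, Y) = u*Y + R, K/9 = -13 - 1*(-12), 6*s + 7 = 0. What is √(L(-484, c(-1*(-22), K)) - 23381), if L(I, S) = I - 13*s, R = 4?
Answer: I*√858594/6 ≈ 154.43*I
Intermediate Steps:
s = -7/6 (s = -7/6 + (⅙)*0 = -7/6 + 0 = -7/6 ≈ -1.1667)
K = -9 (K = 9*(-13 - 1*(-12)) = 9*(-13 + 12) = 9*(-1) = -9)
c(u, Y) = 4 + Y*u (c(u, Y) = u*Y + 4 = Y*u + 4 = 4 + Y*u)
L(I, S) = 91/6 + I (L(I, S) = I - 13*(-7/6) = I + 91/6 = 91/6 + I)
√(L(-484, c(-1*(-22), K)) - 23381) = √((91/6 - 484) - 23381) = √(-2813/6 - 23381) = √(-143099/6) = I*√858594/6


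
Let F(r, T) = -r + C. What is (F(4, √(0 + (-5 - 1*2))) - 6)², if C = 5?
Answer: 25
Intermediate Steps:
F(r, T) = 5 - r (F(r, T) = -r + 5 = 5 - r)
(F(4, √(0 + (-5 - 1*2))) - 6)² = ((5 - 1*4) - 6)² = ((5 - 4) - 6)² = (1 - 6)² = (-5)² = 25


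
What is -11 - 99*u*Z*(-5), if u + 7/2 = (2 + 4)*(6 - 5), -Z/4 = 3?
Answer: -14861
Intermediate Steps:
Z = -12 (Z = -4*3 = -12)
u = 5/2 (u = -7/2 + (2 + 4)*(6 - 5) = -7/2 + 6*1 = -7/2 + 6 = 5/2 ≈ 2.5000)
-11 - 99*u*Z*(-5) = -11 - 99*(5/2)*(-12)*(-5) = -11 - (-2970)*(-5) = -11 - 99*150 = -11 - 14850 = -14861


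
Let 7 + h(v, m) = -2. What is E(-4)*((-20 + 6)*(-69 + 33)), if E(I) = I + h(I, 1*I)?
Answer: -6552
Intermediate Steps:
h(v, m) = -9 (h(v, m) = -7 - 2 = -9)
E(I) = -9 + I (E(I) = I - 9 = -9 + I)
E(-4)*((-20 + 6)*(-69 + 33)) = (-9 - 4)*((-20 + 6)*(-69 + 33)) = -(-182)*(-36) = -13*504 = -6552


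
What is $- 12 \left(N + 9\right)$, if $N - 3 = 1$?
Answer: $-156$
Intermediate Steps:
$N = 4$ ($N = 3 + 1 = 4$)
$- 12 \left(N + 9\right) = - 12 \left(4 + 9\right) = \left(-12\right) 13 = -156$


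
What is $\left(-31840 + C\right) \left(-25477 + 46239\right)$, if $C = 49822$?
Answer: $373342284$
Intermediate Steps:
$\left(-31840 + C\right) \left(-25477 + 46239\right) = \left(-31840 + 49822\right) \left(-25477 + 46239\right) = 17982 \cdot 20762 = 373342284$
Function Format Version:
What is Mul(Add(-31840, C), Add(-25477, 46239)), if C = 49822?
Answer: 373342284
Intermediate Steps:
Mul(Add(-31840, C), Add(-25477, 46239)) = Mul(Add(-31840, 49822), Add(-25477, 46239)) = Mul(17982, 20762) = 373342284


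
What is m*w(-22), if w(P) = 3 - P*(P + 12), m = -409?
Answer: 88753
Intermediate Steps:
w(P) = 3 - P*(12 + P)
m*w(-22) = -409*(3 - 1*(-22)**2 - 12*(-22)) = -409*(3 - 1*484 + 264) = -409*(3 - 484 + 264) = -409*(-217) = 88753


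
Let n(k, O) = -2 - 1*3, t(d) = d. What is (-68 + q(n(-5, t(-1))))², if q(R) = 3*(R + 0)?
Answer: 6889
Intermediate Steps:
n(k, O) = -5 (n(k, O) = -2 - 3 = -5)
q(R) = 3*R
(-68 + q(n(-5, t(-1))))² = (-68 + 3*(-5))² = (-68 - 15)² = (-83)² = 6889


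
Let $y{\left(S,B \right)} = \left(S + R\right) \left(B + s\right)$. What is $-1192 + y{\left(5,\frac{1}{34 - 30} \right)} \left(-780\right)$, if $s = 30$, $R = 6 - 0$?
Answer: $-260737$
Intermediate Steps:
$R = 6$ ($R = 6 + 0 = 6$)
$y{\left(S,B \right)} = \left(6 + S\right) \left(30 + B\right)$ ($y{\left(S,B \right)} = \left(S + 6\right) \left(B + 30\right) = \left(6 + S\right) \left(30 + B\right)$)
$-1192 + y{\left(5,\frac{1}{34 - 30} \right)} \left(-780\right) = -1192 + \left(180 + \frac{6}{34 - 30} + 30 \cdot 5 + \frac{1}{34 - 30} \cdot 5\right) \left(-780\right) = -1192 + \left(180 + \frac{6}{4} + 150 + \frac{1}{4} \cdot 5\right) \left(-780\right) = -1192 + \left(180 + 6 \cdot \frac{1}{4} + 150 + \frac{1}{4} \cdot 5\right) \left(-780\right) = -1192 + \left(180 + \frac{3}{2} + 150 + \frac{5}{4}\right) \left(-780\right) = -1192 + \frac{1331}{4} \left(-780\right) = -1192 - 259545 = -260737$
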